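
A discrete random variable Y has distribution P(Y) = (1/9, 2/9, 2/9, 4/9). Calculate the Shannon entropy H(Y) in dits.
0.5529 dits

Shannon entropy is H(X) = -Σ p(x) log p(x).

For P = (1/9, 2/9, 2/9, 4/9):
H = -1/9 × log_10(1/9) -2/9 × log_10(2/9) -2/9 × log_10(2/9) -4/9 × log_10(4/9)
H = 0.5529 dits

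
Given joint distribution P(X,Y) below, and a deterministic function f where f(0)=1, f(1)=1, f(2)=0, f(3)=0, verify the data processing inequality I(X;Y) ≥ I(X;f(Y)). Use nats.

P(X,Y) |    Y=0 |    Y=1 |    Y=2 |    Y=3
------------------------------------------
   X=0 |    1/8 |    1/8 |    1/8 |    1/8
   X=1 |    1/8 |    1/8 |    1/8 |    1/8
I(X;Y) = 0.0000, I(X;f(Y)) = 0.0000, inequality holds: 0.0000 ≥ 0.0000

Data Processing Inequality: For any Markov chain X → Y → Z, we have I(X;Y) ≥ I(X;Z).

Here Z = f(Y) is a deterministic function of Y, forming X → Y → Z.

Original I(X;Y) = 0.0000 nats

After applying f:
P(X,Z) where Z=f(Y):
- P(X,Z=0) = P(X,Y=2) + P(X,Y=3)
- P(X,Z=1) = P(X,Y=0) + P(X,Y=1)

I(X;Z) = I(X;f(Y)) = 0.0000 nats

Verification: 0.0000 ≥ 0.0000 ✓

Information cannot be created by processing; the function f can only lose information about X.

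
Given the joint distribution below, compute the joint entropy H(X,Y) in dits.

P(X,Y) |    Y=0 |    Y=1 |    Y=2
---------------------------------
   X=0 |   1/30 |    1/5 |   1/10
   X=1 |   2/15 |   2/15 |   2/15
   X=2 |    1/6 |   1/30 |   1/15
0.8964 dits

Joint entropy is H(X,Y) = -Σ_{x,y} p(x,y) log p(x,y).

Summing over all non-zero entries:
H(X,Y) = -[1/30·log_10(1/30) + 1/5·log_10(1/5) + 1/10·log_10(1/10) + 2/15·log_10(2/15) + 2/15·log_10(2/15) + 2/15·log_10(2/15) + 1/6·log_10(1/6) + 1/30·log_10(1/30) + 1/15·log_10(1/15)]
H(X,Y) = 0.8964 dits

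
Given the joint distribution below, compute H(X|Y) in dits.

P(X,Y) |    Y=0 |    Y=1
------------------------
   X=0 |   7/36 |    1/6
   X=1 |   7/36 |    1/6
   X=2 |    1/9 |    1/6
0.4707 dits

Using the chain rule: H(X|Y) = H(X,Y) - H(Y)

First, compute H(X,Y) = 0.7717 dits

Marginal P(Y) = (1/2, 1/2)
H(Y) = 0.3010 dits

H(X|Y) = H(X,Y) - H(Y) = 0.7717 - 0.3010 = 0.4707 dits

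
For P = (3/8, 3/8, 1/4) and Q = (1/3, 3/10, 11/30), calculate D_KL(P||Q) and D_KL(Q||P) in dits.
D_KL(P||Q) = 0.0139, D_KL(Q||P) = 0.0149

KL divergence is not symmetric: D_KL(P||Q) ≠ D_KL(Q||P) in general.

D_KL(P||Q) = 0.0139 dits
D_KL(Q||P) = 0.0149 dits

No, they are not equal!

This asymmetry is why KL divergence is not a true distance metric.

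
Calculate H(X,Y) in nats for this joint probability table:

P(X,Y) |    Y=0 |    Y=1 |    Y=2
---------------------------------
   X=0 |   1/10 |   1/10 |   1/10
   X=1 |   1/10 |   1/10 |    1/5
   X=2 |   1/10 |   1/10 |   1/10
2.1640 nats

Joint entropy is H(X,Y) = -Σ_{x,y} p(x,y) log p(x,y).

Summing over all non-zero entries:
H(X,Y) = -[1/10·log_e(1/10) + 1/10·log_e(1/10) + 1/10·log_e(1/10) + 1/10·log_e(1/10) + 1/10·log_e(1/10) + 1/5·log_e(1/5) + 1/10·log_e(1/10) + 1/10·log_e(1/10) + 1/10·log_e(1/10)]
H(X,Y) = 2.1640 nats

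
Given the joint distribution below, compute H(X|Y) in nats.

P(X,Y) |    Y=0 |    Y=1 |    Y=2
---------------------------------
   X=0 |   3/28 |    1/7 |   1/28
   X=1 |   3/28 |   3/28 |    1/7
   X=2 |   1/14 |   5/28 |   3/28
1.0494 nats

Using the chain rule: H(X|Y) = H(X,Y) - H(Y)

First, compute H(X,Y) = 2.1284 nats

Marginal P(Y) = (2/7, 3/7, 2/7)
H(Y) = 1.0790 nats

H(X|Y) = H(X,Y) - H(Y) = 2.1284 - 1.0790 = 1.0494 nats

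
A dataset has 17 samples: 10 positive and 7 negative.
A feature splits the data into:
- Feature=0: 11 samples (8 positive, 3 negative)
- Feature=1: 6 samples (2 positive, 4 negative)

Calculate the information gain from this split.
0.1063 bits

Information Gain = H(Y) - H(Y|Feature)

Before split:
P(positive) = 10/17 = 0.5882
H(Y) = 0.9774 bits

After split:
Feature=0: H = 0.8454 bits (weight = 11/17)
Feature=1: H = 0.9183 bits (weight = 6/17)
H(Y|Feature) = (11/17)×0.8454 + (6/17)×0.9183 = 0.8711 bits

Information Gain = 0.9774 - 0.8711 = 0.1063 bits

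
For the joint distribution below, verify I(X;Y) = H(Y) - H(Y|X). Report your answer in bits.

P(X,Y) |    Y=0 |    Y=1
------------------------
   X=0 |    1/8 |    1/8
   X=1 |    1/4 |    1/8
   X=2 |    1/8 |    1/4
I(X;Y) = 0.0613 bits

Mutual information has multiple equivalent forms:
- I(X;Y) = H(X) - H(X|Y)
- I(X;Y) = H(Y) - H(Y|X)
- I(X;Y) = H(X) + H(Y) - H(X,Y)

Computing all quantities:
H(X) = 1.5613, H(Y) = 1.0000, H(X,Y) = 2.5000
H(X|Y) = 1.5000, H(Y|X) = 0.9387

Verification:
H(X) - H(X|Y) = 1.5613 - 1.5000 = 0.0613
H(Y) - H(Y|X) = 1.0000 - 0.9387 = 0.0613
H(X) + H(Y) - H(X,Y) = 1.5613 + 1.0000 - 2.5000 = 0.0613

All forms give I(X;Y) = 0.0613 bits. ✓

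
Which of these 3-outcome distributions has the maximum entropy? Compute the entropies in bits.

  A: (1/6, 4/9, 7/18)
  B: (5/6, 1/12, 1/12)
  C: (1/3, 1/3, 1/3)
C

For a discrete distribution over n outcomes, entropy is maximized by the uniform distribution.

Computing entropies:
H(A) = 1.4807 bits
H(B) = 0.8167 bits
H(C) = 1.5850 bits

The uniform distribution (where all probabilities equal 1/3) achieves the maximum entropy of log_2(3) = 1.5850 bits.

Distribution C has the highest entropy.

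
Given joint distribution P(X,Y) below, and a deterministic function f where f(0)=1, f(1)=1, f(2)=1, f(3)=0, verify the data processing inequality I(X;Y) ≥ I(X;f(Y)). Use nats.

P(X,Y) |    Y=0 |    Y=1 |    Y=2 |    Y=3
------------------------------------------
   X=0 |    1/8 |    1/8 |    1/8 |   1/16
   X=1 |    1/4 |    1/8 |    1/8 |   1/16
I(X;Y) = 0.0134, I(X;f(Y)) = 0.0011, inequality holds: 0.0134 ≥ 0.0011

Data Processing Inequality: For any Markov chain X → Y → Z, we have I(X;Y) ≥ I(X;Z).

Here Z = f(Y) is a deterministic function of Y, forming X → Y → Z.

Original I(X;Y) = 0.0134 nats

After applying f:
P(X,Z) where Z=f(Y):
- P(X,Z=0) = P(X,Y=3)
- P(X,Z=1) = P(X,Y=0) + P(X,Y=1) + P(X,Y=2)

I(X;Z) = I(X;f(Y)) = 0.0011 nats

Verification: 0.0134 ≥ 0.0011 ✓

Information cannot be created by processing; the function f can only lose information about X.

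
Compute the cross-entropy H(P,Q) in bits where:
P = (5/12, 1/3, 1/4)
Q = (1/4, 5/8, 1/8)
1.8094 bits

Cross-entropy: H(P,Q) = -Σ p(x) log q(x)

Alternatively: H(P,Q) = H(P) + D_KL(P||Q)
H(P) = 1.5546 bits
D_KL(P||Q) = 0.2548 bits

H(P,Q) = 1.5546 + 0.2548 = 1.8094 bits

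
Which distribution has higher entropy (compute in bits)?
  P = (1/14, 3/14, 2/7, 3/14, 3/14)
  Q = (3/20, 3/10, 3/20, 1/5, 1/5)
Q

Computing entropies in bits:
H(P) = 2.2170
H(Q) = 2.2710

Distribution Q has higher entropy.

Intuition: The distribution closer to uniform (more spread out) has higher entropy.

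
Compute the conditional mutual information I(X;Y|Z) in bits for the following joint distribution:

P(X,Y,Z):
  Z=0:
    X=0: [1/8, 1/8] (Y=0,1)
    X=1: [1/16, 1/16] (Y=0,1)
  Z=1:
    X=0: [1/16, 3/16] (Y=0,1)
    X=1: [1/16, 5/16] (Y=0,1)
0.0046 bits

Conditional mutual information: I(X;Y|Z) = H(X|Z) + H(Y|Z) - H(X,Y|Z)

H(Z) = 0.9544
H(X,Z) = 1.9056 → H(X|Z) = 0.9512
H(Y,Z) = 1.7806 → H(Y|Z) = 0.8262
H(X,Y,Z) = 2.7272 → H(X,Y|Z) = 1.7728

I(X;Y|Z) = 0.9512 + 0.8262 - 1.7728 = 0.0046 bits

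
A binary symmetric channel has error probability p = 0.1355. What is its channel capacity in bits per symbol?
0.4277 bits

For a binary symmetric channel (BSC) with error probability p:
Capacity C = 1 - H(p) bits per symbol

where H(p) = -p log₂(p) - (1-p) log₂(1-p) is the binary entropy function.

H(0.1355) = 0.5723 bits
C = 1 - 0.5723 = 0.4277 bits per symbol

This means we can reliably transmit up to 0.4277 bits of information per channel use.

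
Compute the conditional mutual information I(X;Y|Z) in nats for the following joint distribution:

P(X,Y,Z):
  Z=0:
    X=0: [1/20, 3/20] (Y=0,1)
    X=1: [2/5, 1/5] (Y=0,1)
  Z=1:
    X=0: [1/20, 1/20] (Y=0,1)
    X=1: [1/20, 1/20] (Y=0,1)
0.0539 nats

Conditional mutual information: I(X;Y|Z) = H(X|Z) + H(Y|Z) - H(X,Y|Z)

H(Z) = 0.5004
H(X,Z) = 1.0889 → H(X|Z) = 0.5885
H(Y,Z) = 1.1873 → H(Y|Z) = 0.6869
H(X,Y,Z) = 1.7219 → H(X,Y|Z) = 1.2215

I(X;Y|Z) = 0.5885 + 0.6869 - 1.2215 = 0.0539 nats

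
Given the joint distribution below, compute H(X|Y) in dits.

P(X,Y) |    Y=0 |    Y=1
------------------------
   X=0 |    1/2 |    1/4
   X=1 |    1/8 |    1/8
0.2395 dits

Using the chain rule: H(X|Y) = H(X,Y) - H(Y)

First, compute H(X,Y) = 0.5268 dits

Marginal P(Y) = (5/8, 3/8)
H(Y) = 0.2873 dits

H(X|Y) = H(X,Y) - H(Y) = 0.5268 - 0.2873 = 0.2395 dits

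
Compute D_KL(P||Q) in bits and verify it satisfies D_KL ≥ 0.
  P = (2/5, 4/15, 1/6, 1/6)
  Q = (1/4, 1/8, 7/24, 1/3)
0.2615 bits

KL divergence satisfies the Gibbs inequality: D_KL(P||Q) ≥ 0 for all distributions P, Q.

D_KL(P||Q) = Σ p(x) log(p(x)/q(x))
Term by term:
  x=0: 2/5 × log_2[(2/5)/(1/4)] = 0.2712
  x=1: 4/15 × log_2[(4/15)/(1/8)] = 0.2915
  x=2: 1/6 × log_2[(1/6)/(7/24)] = -0.1346
  x=3: 1/6 × log_2[(1/6)/(1/3)] = -0.1667
D_KL(P||Q) = 0.2615 bits

D_KL(P||Q) = 0.2615 ≥ 0 ✓

This non-negativity is a fundamental property: relative entropy cannot be negative because it measures how different Q is from P.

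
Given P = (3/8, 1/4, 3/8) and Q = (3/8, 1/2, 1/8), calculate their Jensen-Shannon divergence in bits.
0.0778 bits

Jensen-Shannon divergence is:
JSD(P||Q) = 0.5 × D_KL(P||M) + 0.5 × D_KL(Q||M)
where M = 0.5 × (P + Q) is the mixture distribution.

M = 0.5 × (3/8, 1/4, 3/8) + 0.5 × (3/8, 1/2, 1/8) = (3/8, 3/8, 1/4)

D_KL(P||M) = 0.0731 bits
D_KL(Q||M) = 0.0825 bits

JSD(P||Q) = 0.5 × 0.0731 + 0.5 × 0.0825 = 0.0778 bits

Unlike KL divergence, JSD is symmetric and bounded: 0 ≤ JSD ≤ log(2).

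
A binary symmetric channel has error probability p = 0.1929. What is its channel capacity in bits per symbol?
0.2925 bits

For a binary symmetric channel (BSC) with error probability p:
Capacity C = 1 - H(p) bits per symbol

where H(p) = -p log₂(p) - (1-p) log₂(1-p) is the binary entropy function.

H(0.1929) = 0.7075 bits
C = 1 - 0.7075 = 0.2925 bits per symbol

This means we can reliably transmit up to 0.2925 bits of information per channel use.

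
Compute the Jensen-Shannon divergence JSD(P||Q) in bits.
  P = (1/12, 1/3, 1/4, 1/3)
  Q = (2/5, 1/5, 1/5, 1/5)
0.1077 bits

Jensen-Shannon divergence is:
JSD(P||Q) = 0.5 × D_KL(P||M) + 0.5 × D_KL(Q||M)
where M = 0.5 × (P + Q) is the mixture distribution.

M = 0.5 × (1/12, 1/3, 1/4, 1/3) + 0.5 × (2/5, 1/5, 1/5, 1/5) = (0.241667, 4/15, 9/40, 4/15)

D_KL(P||M) = 0.1246 bits
D_KL(Q||M) = 0.0908 bits

JSD(P||Q) = 0.5 × 0.1246 + 0.5 × 0.0908 = 0.1077 bits

Unlike KL divergence, JSD is symmetric and bounded: 0 ≤ JSD ≤ log(2).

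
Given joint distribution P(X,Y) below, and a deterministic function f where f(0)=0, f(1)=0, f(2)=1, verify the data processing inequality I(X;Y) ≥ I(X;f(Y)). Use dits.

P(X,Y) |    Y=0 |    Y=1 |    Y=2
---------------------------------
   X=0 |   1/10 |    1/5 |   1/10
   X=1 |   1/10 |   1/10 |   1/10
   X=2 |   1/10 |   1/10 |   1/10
I(X;Y) = 0.0060, I(X;f(Y)) = 0.0017, inequality holds: 0.0060 ≥ 0.0017

Data Processing Inequality: For any Markov chain X → Y → Z, we have I(X;Y) ≥ I(X;Z).

Here Z = f(Y) is a deterministic function of Y, forming X → Y → Z.

Original I(X;Y) = 0.0060 dits

After applying f:
P(X,Z) where Z=f(Y):
- P(X,Z=0) = P(X,Y=0) + P(X,Y=1)
- P(X,Z=1) = P(X,Y=2)

I(X;Z) = I(X;f(Y)) = 0.0017 dits

Verification: 0.0060 ≥ 0.0017 ✓

Information cannot be created by processing; the function f can only lose information about X.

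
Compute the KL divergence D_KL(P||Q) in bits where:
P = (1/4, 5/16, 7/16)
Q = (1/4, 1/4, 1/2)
0.0163 bits

KL divergence: D_KL(P||Q) = Σ p(x) log(p(x)/q(x))

Computing term by term:
  x=0: 1/4 × log_2[(1/4)/(1/4)] = 1/4 × 0.0000 = 0.0000
  x=1: 5/16 × log_2[(5/16)/(1/4)] = 5/16 × 0.3219 = 0.1006
  x=2: 7/16 × log_2[(7/16)/(1/2)] = 7/16 × -0.1926 = -0.0843

D_KL(P||Q) = 0.0163 bits

Note: KL divergence is always non-negative and equals 0 iff P = Q.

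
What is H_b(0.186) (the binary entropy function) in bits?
0.6930 bits

The binary entropy function is:
H(p) = -p log(p) - (1-p) log(1-p)

H(0.186) = -0.186 × log_2(0.186) - 0.814 × log_2(0.814)
H(0.186) = 0.6930 bits

Note: Binary entropy is maximized at p=0.5 (H=1 bit) and minimized at p=0 or p=1 (H=0).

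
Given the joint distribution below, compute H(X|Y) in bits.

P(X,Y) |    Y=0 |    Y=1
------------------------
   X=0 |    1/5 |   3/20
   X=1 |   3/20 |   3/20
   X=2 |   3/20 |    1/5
1.5710 bits

Using the chain rule: H(X|Y) = H(X,Y) - H(Y)

First, compute H(X,Y) = 2.5710 bits

Marginal P(Y) = (1/2, 1/2)
H(Y) = 1.0000 bits

H(X|Y) = H(X,Y) - H(Y) = 2.5710 - 1.0000 = 1.5710 bits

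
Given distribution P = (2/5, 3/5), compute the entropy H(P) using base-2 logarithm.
0.9710 bits

Shannon entropy is H(X) = -Σ p(x) log p(x).

For P = (2/5, 3/5):
H = -2/5 × log_2(2/5) -3/5 × log_2(3/5)
H = 0.9710 bits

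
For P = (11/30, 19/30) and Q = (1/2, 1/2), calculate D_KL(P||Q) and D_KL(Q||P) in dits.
D_KL(P||Q) = 0.0156, D_KL(Q||P) = 0.0160

KL divergence is not symmetric: D_KL(P||Q) ≠ D_KL(Q||P) in general.

D_KL(P||Q) = 0.0156 dits
D_KL(Q||P) = 0.0160 dits

No, they are not equal!

This asymmetry is why KL divergence is not a true distance metric.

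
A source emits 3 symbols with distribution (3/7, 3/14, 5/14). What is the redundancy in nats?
0.0377 nats

Redundancy measures how far a source is from maximum entropy:
R = H_max - H(X)

Maximum entropy for 3 symbols: H_max = log_e(3) = 1.0986 nats
Actual entropy: H(X) = 1.0609 nats
Redundancy: R = 1.0986 - 1.0609 = 0.0377 nats

This redundancy represents potential for compression: the source could be compressed by 0.0377 nats per symbol.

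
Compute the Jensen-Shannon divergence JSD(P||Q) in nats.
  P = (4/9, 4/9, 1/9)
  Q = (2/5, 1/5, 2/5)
0.0677 nats

Jensen-Shannon divergence is:
JSD(P||Q) = 0.5 × D_KL(P||M) + 0.5 × D_KL(Q||M)
where M = 0.5 × (P + Q) is the mixture distribution.

M = 0.5 × (4/9, 4/9, 1/9) + 0.5 × (2/5, 1/5, 2/5) = (0.422222, 0.322222, 0.255556)

D_KL(P||M) = 0.0732 nats
D_KL(Q||M) = 0.0622 nats

JSD(P||Q) = 0.5 × 0.0732 + 0.5 × 0.0622 = 0.0677 nats

Unlike KL divergence, JSD is symmetric and bounded: 0 ≤ JSD ≤ log(2).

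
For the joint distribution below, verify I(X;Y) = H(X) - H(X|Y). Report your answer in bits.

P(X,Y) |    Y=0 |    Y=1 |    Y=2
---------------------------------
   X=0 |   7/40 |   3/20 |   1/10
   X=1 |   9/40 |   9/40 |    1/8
I(X;Y) = 0.0011 bits

Mutual information has multiple equivalent forms:
- I(X;Y) = H(X) - H(X|Y)
- I(X;Y) = H(Y) - H(Y|X)
- I(X;Y) = H(X) + H(Y) - H(X,Y)

Computing all quantities:
H(X) = 0.9837, H(Y) = 1.5436, H(X,Y) = 2.5262
H(X|Y) = 0.9826, H(Y|X) = 1.5425

Verification:
H(X) - H(X|Y) = 0.9837 - 0.9826 = 0.0011
H(Y) - H(Y|X) = 1.5436 - 1.5425 = 0.0011
H(X) + H(Y) - H(X,Y) = 0.9837 + 1.5436 - 2.5262 = 0.0011

All forms give I(X;Y) = 0.0011 bits. ✓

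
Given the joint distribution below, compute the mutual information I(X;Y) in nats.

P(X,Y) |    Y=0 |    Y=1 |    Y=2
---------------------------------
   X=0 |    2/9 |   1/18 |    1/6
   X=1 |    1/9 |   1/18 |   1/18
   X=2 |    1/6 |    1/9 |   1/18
0.0354 nats

Mutual information: I(X;Y) = H(X) + H(Y) - H(X,Y)

Marginals:
P(X) = (4/9, 2/9, 1/3), H(X) = 1.0609 nats
P(Y) = (1/2, 2/9, 5/18), H(Y) = 1.0366 nats

Joint entropy: H(X,Y) = 2.0621 nats

I(X;Y) = 1.0609 + 1.0366 - 2.0621 = 0.0354 nats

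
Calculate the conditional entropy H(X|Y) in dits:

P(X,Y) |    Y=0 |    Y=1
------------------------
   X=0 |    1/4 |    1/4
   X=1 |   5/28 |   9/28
0.2965 dits

Using the chain rule: H(X|Y) = H(X,Y) - H(Y)

First, compute H(X,Y) = 0.5931 dits

Marginal P(Y) = (3/7, 4/7)
H(Y) = 0.2966 dits

H(X|Y) = H(X,Y) - H(Y) = 0.5931 - 0.2966 = 0.2965 dits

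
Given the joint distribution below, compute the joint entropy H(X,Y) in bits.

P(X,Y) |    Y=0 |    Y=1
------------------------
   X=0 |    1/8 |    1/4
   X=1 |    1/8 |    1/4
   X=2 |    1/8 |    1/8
2.5000 bits

Joint entropy is H(X,Y) = -Σ_{x,y} p(x,y) log p(x,y).

Summing over all non-zero entries:
H(X,Y) = -[1/8·log_2(1/8) + 1/4·log_2(1/4) + 1/8·log_2(1/8) + 1/4·log_2(1/4) + 1/8·log_2(1/8) + 1/8·log_2(1/8)]
H(X,Y) = 2.5000 bits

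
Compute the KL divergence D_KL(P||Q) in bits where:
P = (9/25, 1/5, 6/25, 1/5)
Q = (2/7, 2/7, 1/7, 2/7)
0.0938 bits

KL divergence: D_KL(P||Q) = Σ p(x) log(p(x)/q(x))

Computing term by term:
  x=0: 9/25 × log_2[(9/25)/(2/7)] = 9/25 × 0.3334 = 0.1200
  x=1: 1/5 × log_2[(1/5)/(2/7)] = 1/5 × -0.5146 = -0.1029
  x=2: 6/25 × log_2[(6/25)/(1/7)] = 6/25 × 0.7485 = 0.1796
  x=3: 1/5 × log_2[(1/5)/(2/7)] = 1/5 × -0.5146 = -0.1029

D_KL(P||Q) = 0.0938 bits

Note: KL divergence is always non-negative and equals 0 iff P = Q.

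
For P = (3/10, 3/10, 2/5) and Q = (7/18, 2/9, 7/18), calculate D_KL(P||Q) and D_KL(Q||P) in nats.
D_KL(P||Q) = 0.0234, D_KL(Q||P) = 0.0233

KL divergence is not symmetric: D_KL(P||Q) ≠ D_KL(Q||P) in general.

D_KL(P||Q) = 0.0234 nats
D_KL(Q||P) = 0.0233 nats

No, they are not equal!

This asymmetry is why KL divergence is not a true distance metric.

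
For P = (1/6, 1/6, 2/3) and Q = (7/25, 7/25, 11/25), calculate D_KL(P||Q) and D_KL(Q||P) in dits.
D_KL(P||Q) = 0.0452, D_KL(Q||P) = 0.0468

KL divergence is not symmetric: D_KL(P||Q) ≠ D_KL(Q||P) in general.

D_KL(P||Q) = 0.0452 dits
D_KL(Q||P) = 0.0468 dits

No, they are not equal!

This asymmetry is why KL divergence is not a true distance metric.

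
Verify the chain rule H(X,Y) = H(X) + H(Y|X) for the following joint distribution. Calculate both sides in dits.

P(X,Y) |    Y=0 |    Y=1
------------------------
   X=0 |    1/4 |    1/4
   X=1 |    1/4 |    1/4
H(X,Y) = 0.6021, H(X) = 0.3010, H(Y|X) = 0.3010 (all in dits)

Chain rule: H(X,Y) = H(X) + H(Y|X)

Left side — joint entropy directly:
H(X,Y) = -Σ p(x,y) log p(x,y) = 0.6021 dits

Right side — compute H(Y|X) from the conditional distributions:
P(X) = (1/2, 1/2), so H(X) = 0.3010 dits
H(Y|X) = Σ_x P(X=x) · H(Y|X=x):
  P(Y|X=0) = (1/2, 1/2), H(Y|X=0) = 0.3010, weight P(X=0) = 1/2
  P(Y|X=1) = (1/2, 1/2), H(Y|X=1) = 0.3010, weight P(X=1) = 1/2
H(Y|X) = 0.3010 dits

H(X) + H(Y|X) = 0.3010 + 0.3010 = 0.6021 dits

Both sides equal 0.6021 dits. ✓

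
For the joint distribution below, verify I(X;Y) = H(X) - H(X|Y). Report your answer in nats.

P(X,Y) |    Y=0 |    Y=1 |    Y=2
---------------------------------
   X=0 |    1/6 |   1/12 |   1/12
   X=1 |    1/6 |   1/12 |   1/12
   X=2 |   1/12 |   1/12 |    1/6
I(X;Y) = 0.0378 nats

Mutual information has multiple equivalent forms:
- I(X;Y) = H(X) - H(X|Y)
- I(X;Y) = H(Y) - H(Y|X)
- I(X;Y) = H(X) + H(Y) - H(X,Y)

Computing all quantities:
H(X) = 1.0986, H(Y) = 1.0776, H(X,Y) = 2.1383
H(X|Y) = 1.0608, H(Y|X) = 1.0397

Verification:
H(X) - H(X|Y) = 1.0986 - 1.0608 = 0.0378
H(Y) - H(Y|X) = 1.0776 - 1.0397 = 0.0378
H(X) + H(Y) - H(X,Y) = 1.0986 + 1.0776 - 2.1383 = 0.0378

All forms give I(X;Y) = 0.0378 nats. ✓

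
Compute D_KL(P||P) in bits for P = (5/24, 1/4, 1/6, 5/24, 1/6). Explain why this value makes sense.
0.0000 bits

KL divergence satisfies the Gibbs inequality: D_KL(P||Q) ≥ 0 for all distributions P, Q.

D_KL(P||Q) = Σ p(x) log(p(x)/q(x))
Each term is p(x) × log_2(p(x)/p(x)) = p(x) × log_2(1) = 0, so the sum is 0.
D_KL(P||Q) = 0.0000 bits

When P = Q, the KL divergence is exactly 0, as there is no 'divergence' between identical distributions.

This non-negativity is a fundamental property: relative entropy cannot be negative because it measures how different Q is from P.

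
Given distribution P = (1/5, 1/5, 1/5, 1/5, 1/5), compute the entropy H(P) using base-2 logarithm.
2.3219 bits

Shannon entropy is H(X) = -Σ p(x) log p(x).

For P = (1/5, 1/5, 1/5, 1/5, 1/5):
H = -1/5 × log_2(1/5) -1/5 × log_2(1/5) -1/5 × log_2(1/5) -1/5 × log_2(1/5) -1/5 × log_2(1/5)
H = 2.3219 bits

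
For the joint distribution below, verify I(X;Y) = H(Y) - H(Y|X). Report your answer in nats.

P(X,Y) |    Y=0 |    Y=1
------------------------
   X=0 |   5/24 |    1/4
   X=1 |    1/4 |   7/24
I(X;Y) = 0.0000 nats

Mutual information has multiple equivalent forms:
- I(X;Y) = H(X) - H(X|Y)
- I(X;Y) = H(Y) - H(Y|X)
- I(X;Y) = H(X) + H(Y) - H(X,Y)

Computing all quantities:
H(X) = 0.6897, H(Y) = 0.6897, H(X,Y) = 1.3793
H(X|Y) = 0.6896, H(Y|X) = 0.6896

Verification:
H(X) - H(X|Y) = 0.6897 - 0.6896 = 0.0000
H(Y) - H(Y|X) = 0.6897 - 0.6896 = 0.0000
H(X) + H(Y) - H(X,Y) = 0.6897 + 0.6897 - 1.3793 = 0.0000

All forms give I(X;Y) = 0.0000 nats. ✓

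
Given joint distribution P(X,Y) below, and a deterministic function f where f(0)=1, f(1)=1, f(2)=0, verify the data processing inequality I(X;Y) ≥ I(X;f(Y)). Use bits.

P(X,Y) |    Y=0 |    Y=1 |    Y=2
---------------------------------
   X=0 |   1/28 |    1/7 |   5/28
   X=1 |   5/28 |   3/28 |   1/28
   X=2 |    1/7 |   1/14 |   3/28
I(X;Y) = 0.1707, I(X;f(Y)) = 0.0919, inequality holds: 0.1707 ≥ 0.0919

Data Processing Inequality: For any Markov chain X → Y → Z, we have I(X;Y) ≥ I(X;Z).

Here Z = f(Y) is a deterministic function of Y, forming X → Y → Z.

Original I(X;Y) = 0.1707 bits

After applying f:
P(X,Z) where Z=f(Y):
- P(X,Z=0) = P(X,Y=2)
- P(X,Z=1) = P(X,Y=0) + P(X,Y=1)

I(X;Z) = I(X;f(Y)) = 0.0919 bits

Verification: 0.1707 ≥ 0.0919 ✓

Information cannot be created by processing; the function f can only lose information about X.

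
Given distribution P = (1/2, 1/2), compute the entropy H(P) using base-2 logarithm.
1.0000 bits

Shannon entropy is H(X) = -Σ p(x) log p(x).

For P = (1/2, 1/2):
H = -1/2 × log_2(1/2) -1/2 × log_2(1/2)
H = 1.0000 bits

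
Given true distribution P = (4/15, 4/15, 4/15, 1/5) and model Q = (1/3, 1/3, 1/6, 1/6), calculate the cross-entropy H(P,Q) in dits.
0.6176 dits

Cross-entropy: H(P,Q) = -Σ p(x) log q(x)

Alternatively: H(P,Q) = H(P) + D_KL(P||Q)
H(P) = 0.5990 dits
D_KL(P||Q) = 0.0186 dits

H(P,Q) = 0.5990 + 0.0186 = 0.6176 dits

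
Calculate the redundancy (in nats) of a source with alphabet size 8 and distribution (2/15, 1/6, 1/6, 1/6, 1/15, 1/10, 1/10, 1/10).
0.0436 nats

Redundancy measures how far a source is from maximum entropy:
R = H_max - H(X)

Maximum entropy for 8 symbols: H_max = log_e(8) = 2.0794 nats
Actual entropy: H(X) = 2.0358 nats
Redundancy: R = 2.0794 - 2.0358 = 0.0436 nats

This redundancy represents potential for compression: the source could be compressed by 0.0436 nats per symbol.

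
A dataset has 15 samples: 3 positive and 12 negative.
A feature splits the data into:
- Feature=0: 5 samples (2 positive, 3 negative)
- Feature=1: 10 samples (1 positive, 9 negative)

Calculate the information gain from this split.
0.0856 bits

Information Gain = H(Y) - H(Y|Feature)

Before split:
P(positive) = 3/15 = 0.2000
H(Y) = 0.7219 bits

After split:
Feature=0: H = 0.9710 bits (weight = 5/15)
Feature=1: H = 0.4690 bits (weight = 10/15)
H(Y|Feature) = (5/15)×0.9710 + (10/15)×0.4690 = 0.6363 bits

Information Gain = 0.7219 - 0.6363 = 0.0856 bits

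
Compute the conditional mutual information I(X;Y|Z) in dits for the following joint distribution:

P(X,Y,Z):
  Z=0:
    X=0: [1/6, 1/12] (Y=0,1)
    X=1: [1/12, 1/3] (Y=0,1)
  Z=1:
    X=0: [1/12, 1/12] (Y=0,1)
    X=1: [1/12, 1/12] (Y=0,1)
0.0319 dits

Conditional mutual information: I(X;Y|Z) = H(X|Z) + H(Y|Z) - H(X,Y|Z)

H(Z) = 0.2764
H(X,Z) = 0.5683 → H(X|Z) = 0.2919
H(Y,Z) = 0.5683 → H(Y|Z) = 0.2919
H(X,Y,Z) = 0.8283 → H(X,Y|Z) = 0.5519

I(X;Y|Z) = 0.2919 + 0.2919 - 0.5519 = 0.0319 dits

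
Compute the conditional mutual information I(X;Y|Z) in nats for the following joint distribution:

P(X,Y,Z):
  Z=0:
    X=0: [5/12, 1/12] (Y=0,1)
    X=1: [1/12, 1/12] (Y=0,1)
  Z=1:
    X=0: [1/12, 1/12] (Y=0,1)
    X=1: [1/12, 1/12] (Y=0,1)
0.0341 nats

Conditional mutual information: I(X;Y|Z) = H(X|Z) + H(Y|Z) - H(X,Y|Z)

H(Z) = 0.6365
H(X,Z) = 1.2425 → H(X|Z) = 0.6059
H(Y,Z) = 1.2425 → H(Y|Z) = 0.6059
H(X,Y,Z) = 1.8143 → H(X,Y|Z) = 1.1778

I(X;Y|Z) = 0.6059 + 0.6059 - 1.1778 = 0.0341 nats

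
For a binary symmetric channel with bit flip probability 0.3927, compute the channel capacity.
0.0335 bits

For a binary symmetric channel (BSC) with error probability p:
Capacity C = 1 - H(p) bits per symbol

where H(p) = -p log₂(p) - (1-p) log₂(1-p) is the binary entropy function.

H(0.3927) = 0.9665 bits
C = 1 - 0.9665 = 0.0335 bits per symbol

This means we can reliably transmit up to 0.0335 bits of information per channel use.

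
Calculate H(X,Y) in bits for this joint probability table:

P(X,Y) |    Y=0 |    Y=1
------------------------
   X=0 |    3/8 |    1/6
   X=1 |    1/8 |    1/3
1.8648 bits

Joint entropy is H(X,Y) = -Σ_{x,y} p(x,y) log p(x,y).

Summing over all non-zero entries:
H(X,Y) = -[3/8·log_2(3/8) + 1/6·log_2(1/6) + 1/8·log_2(1/8) + 1/3·log_2(1/3)]
H(X,Y) = 1.8648 bits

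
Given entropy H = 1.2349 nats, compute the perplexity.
3.4380

Perplexity is e^H (or exp(H) for natural log).

H = 1.2349 nats
Perplexity = e^1.2349 = 3.4380

Interpretation: The model's uncertainty is equivalent to choosing uniformly among 3.4 options.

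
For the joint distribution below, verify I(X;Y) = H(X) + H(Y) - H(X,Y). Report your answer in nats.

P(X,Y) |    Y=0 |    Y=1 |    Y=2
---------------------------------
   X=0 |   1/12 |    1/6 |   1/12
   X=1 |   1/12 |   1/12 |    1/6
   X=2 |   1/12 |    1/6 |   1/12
I(X;Y) = 0.0378 nats

Mutual information has multiple equivalent forms:
- I(X;Y) = H(X) - H(X|Y)
- I(X;Y) = H(Y) - H(Y|X)
- I(X;Y) = H(X) + H(Y) - H(X,Y)

Computing all quantities:
H(X) = 1.0986, H(Y) = 1.0776, H(X,Y) = 2.1383
H(X|Y) = 1.0608, H(Y|X) = 1.0397

Verification:
H(X) - H(X|Y) = 1.0986 - 1.0608 = 0.0378
H(Y) - H(Y|X) = 1.0776 - 1.0397 = 0.0378
H(X) + H(Y) - H(X,Y) = 1.0986 + 1.0776 - 2.1383 = 0.0378

All forms give I(X;Y) = 0.0378 nats. ✓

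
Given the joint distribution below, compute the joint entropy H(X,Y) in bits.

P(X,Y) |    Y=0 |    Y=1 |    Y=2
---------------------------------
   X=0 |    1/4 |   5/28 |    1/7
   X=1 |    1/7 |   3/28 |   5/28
2.5350 bits

Joint entropy is H(X,Y) = -Σ_{x,y} p(x,y) log p(x,y).

Summing over all non-zero entries:
H(X,Y) = -[1/4·log_2(1/4) + 5/28·log_2(5/28) + 1/7·log_2(1/7) + 1/7·log_2(1/7) + 3/28·log_2(3/28) + 5/28·log_2(5/28)]
H(X,Y) = 2.5350 bits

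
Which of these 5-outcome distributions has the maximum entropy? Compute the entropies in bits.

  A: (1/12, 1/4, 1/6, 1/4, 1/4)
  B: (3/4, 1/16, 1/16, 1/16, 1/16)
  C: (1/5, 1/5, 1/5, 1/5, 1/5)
C

For a discrete distribution over n outcomes, entropy is maximized by the uniform distribution.

Computing entropies:
H(A) = 2.2296 bits
H(B) = 1.3113 bits
H(C) = 2.3219 bits

The uniform distribution (where all probabilities equal 1/5) achieves the maximum entropy of log_2(5) = 2.3219 bits.

Distribution C has the highest entropy.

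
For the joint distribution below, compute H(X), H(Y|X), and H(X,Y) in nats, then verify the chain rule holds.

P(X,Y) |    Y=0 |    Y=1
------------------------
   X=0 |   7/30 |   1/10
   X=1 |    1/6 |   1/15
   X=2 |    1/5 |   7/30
H(X,Y) = 1.7104, H(X) = 1.0681, H(Y|X) = 0.6423 (all in nats)

Chain rule: H(X,Y) = H(X) + H(Y|X)

Left side — joint entropy directly:
H(X,Y) = -Σ p(x,y) log p(x,y) = 1.7104 nats

Right side — compute H(Y|X) from the conditional distributions:
P(X) = (1/3, 7/30, 13/30), so H(X) = 1.0681 nats
H(Y|X) = Σ_x P(X=x) · H(Y|X=x):
  P(Y|X=0) = (7/10, 3/10), H(Y|X=0) = 0.6109, weight P(X=0) = 1/3
  P(Y|X=1) = (5/7, 2/7), H(Y|X=1) = 0.5983, weight P(X=1) = 7/30
  P(Y|X=2) = (6/13, 7/13), H(Y|X=2) = 0.6902, weight P(X=2) = 13/30
H(Y|X) = 0.6423 nats

H(X) + H(Y|X) = 1.0681 + 0.6423 = 1.7104 nats

Both sides equal 1.7104 nats. ✓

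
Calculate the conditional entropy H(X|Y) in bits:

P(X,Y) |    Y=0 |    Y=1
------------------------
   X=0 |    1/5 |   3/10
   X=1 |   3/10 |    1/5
0.9710 bits

Using the chain rule: H(X|Y) = H(X,Y) - H(Y)

First, compute H(X,Y) = 1.9710 bits

Marginal P(Y) = (1/2, 1/2)
H(Y) = 1.0000 bits

H(X|Y) = H(X,Y) - H(Y) = 1.9710 - 1.0000 = 0.9710 bits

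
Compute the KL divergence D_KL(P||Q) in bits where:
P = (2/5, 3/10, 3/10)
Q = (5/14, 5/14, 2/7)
0.0111 bits

KL divergence: D_KL(P||Q) = Σ p(x) log(p(x)/q(x))

Computing term by term:
  x=0: 2/5 × log_2[(2/5)/(5/14)] = 2/5 × 0.1635 = 0.0654
  x=1: 3/10 × log_2[(3/10)/(5/14)] = 3/10 × -0.2515 = -0.0755
  x=2: 3/10 × log_2[(3/10)/(2/7)] = 3/10 × 0.0704 = 0.0211

D_KL(P||Q) = 0.0111 bits

Note: KL divergence is always non-negative and equals 0 iff P = Q.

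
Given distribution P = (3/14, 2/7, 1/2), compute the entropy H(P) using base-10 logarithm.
0.4493 dits

Shannon entropy is H(X) = -Σ p(x) log p(x).

For P = (3/14, 2/7, 1/2):
H = -3/14 × log_10(3/14) -2/7 × log_10(2/7) -1/2 × log_10(1/2)
H = 0.4493 dits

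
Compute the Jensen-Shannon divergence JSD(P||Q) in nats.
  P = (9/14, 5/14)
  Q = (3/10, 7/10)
0.0602 nats

Jensen-Shannon divergence is:
JSD(P||Q) = 0.5 × D_KL(P||M) + 0.5 × D_KL(Q||M)
where M = 0.5 × (P + Q) is the mixture distribution.

M = 0.5 × (9/14, 5/14) + 0.5 × (3/10, 7/10) = (0.471429, 0.528571)

D_KL(P||M) = 0.0594 nats
D_KL(Q||M) = 0.0610 nats

JSD(P||Q) = 0.5 × 0.0594 + 0.5 × 0.0610 = 0.0602 nats

Unlike KL divergence, JSD is symmetric and bounded: 0 ≤ JSD ≤ log(2).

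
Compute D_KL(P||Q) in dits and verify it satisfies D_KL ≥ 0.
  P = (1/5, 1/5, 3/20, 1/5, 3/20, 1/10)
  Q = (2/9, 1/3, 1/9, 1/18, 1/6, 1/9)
0.0658 dits

KL divergence satisfies the Gibbs inequality: D_KL(P||Q) ≥ 0 for all distributions P, Q.

D_KL(P||Q) = Σ p(x) log(p(x)/q(x))
Term by term:
  x=0: 1/5 × log_10[(1/5)/(2/9)] = -0.0092
  x=1: 1/5 × log_10[(1/5)/(1/3)] = -0.0444
  x=2: 3/20 × log_10[(3/20)/(1/9)] = 0.0196
  x=3: 1/5 × log_10[(1/5)/(1/18)] = 0.1113
  x=4: 3/20 × log_10[(3/20)/(1/6)] = -0.0069
  x=5: 1/10 × log_10[(1/10)/(1/9)] = -0.0046
D_KL(P||Q) = 0.0658 dits

D_KL(P||Q) = 0.0658 ≥ 0 ✓

This non-negativity is a fundamental property: relative entropy cannot be negative because it measures how different Q is from P.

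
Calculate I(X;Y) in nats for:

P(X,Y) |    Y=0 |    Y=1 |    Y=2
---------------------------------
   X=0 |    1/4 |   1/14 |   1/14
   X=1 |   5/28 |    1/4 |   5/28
0.0591 nats

Mutual information: I(X;Y) = H(X) + H(Y) - H(X,Y)

Marginals:
P(X) = (11/28, 17/28), H(X) = 0.6700 nats
P(Y) = (3/7, 9/28, 1/4), H(Y) = 1.0745 nats

Joint entropy: H(X,Y) = 1.6854 nats

I(X;Y) = 0.6700 + 1.0745 - 1.6854 = 0.0591 nats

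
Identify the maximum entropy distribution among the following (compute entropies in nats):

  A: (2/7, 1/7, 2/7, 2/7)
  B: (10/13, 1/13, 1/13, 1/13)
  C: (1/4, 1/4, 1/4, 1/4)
C

For a discrete distribution over n outcomes, entropy is maximized by the uniform distribution.

Computing entropies:
H(A) = 1.3518 nats
H(B) = 0.7937 nats
H(C) = 1.3863 nats

The uniform distribution (where all probabilities equal 1/4) achieves the maximum entropy of log_e(4) = 1.3863 nats.

Distribution C has the highest entropy.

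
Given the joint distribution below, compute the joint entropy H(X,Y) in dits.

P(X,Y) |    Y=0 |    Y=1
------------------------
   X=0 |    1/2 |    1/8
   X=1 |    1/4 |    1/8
0.5268 dits

Joint entropy is H(X,Y) = -Σ_{x,y} p(x,y) log p(x,y).

Summing over all non-zero entries:
H(X,Y) = -[1/2·log_10(1/2) + 1/8·log_10(1/8) + 1/4·log_10(1/4) + 1/8·log_10(1/8)]
H(X,Y) = 0.5268 dits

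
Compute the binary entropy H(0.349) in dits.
0.2809 dits

The binary entropy function is:
H(p) = -p log(p) - (1-p) log(1-p)

H(0.349) = -0.349 × log_10(0.349) - 0.651 × log_10(0.651)
H(0.349) = 0.2809 dits

Note: Binary entropy is maximized at p=0.5 (H=1 bit) and minimized at p=0 or p=1 (H=0).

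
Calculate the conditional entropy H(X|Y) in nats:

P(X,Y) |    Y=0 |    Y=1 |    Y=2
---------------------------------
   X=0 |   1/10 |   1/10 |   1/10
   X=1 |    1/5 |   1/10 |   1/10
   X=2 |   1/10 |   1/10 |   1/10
1.0751 nats

Using the chain rule: H(X|Y) = H(X,Y) - H(Y)

First, compute H(X,Y) = 2.1640 nats

Marginal P(Y) = (2/5, 3/10, 3/10)
H(Y) = 1.0889 nats

H(X|Y) = H(X,Y) - H(Y) = 2.1640 - 1.0889 = 1.0751 nats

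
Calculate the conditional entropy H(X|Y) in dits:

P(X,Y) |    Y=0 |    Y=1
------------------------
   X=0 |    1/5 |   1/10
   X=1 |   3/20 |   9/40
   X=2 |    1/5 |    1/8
0.4630 dits

Using the chain rule: H(X|Y) = H(X,Y) - H(Y)

First, compute H(X,Y) = 0.7618 dits

Marginal P(Y) = (11/20, 9/20)
H(Y) = 0.2989 dits

H(X|Y) = H(X,Y) - H(Y) = 0.7618 - 0.2989 = 0.4630 dits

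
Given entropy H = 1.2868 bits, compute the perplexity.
2.4399

Perplexity is 2^H (or exp(H) for natural log).

H = 1.2868 bits
Perplexity = 2^1.2868 = 2.4399

Interpretation: The model's uncertainty is equivalent to choosing uniformly among 2.4 options.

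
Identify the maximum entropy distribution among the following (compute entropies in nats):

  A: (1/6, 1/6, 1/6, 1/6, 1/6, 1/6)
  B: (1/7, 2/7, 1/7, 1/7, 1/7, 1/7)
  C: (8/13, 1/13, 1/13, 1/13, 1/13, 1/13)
A

For a discrete distribution over n outcomes, entropy is maximized by the uniform distribution.

Computing entropies:
H(A) = 1.7918 nats
H(B) = 1.7479 nats
H(C) = 1.2853 nats

The uniform distribution (where all probabilities equal 1/6) achieves the maximum entropy of log_e(6) = 1.7918 nats.

Distribution A has the highest entropy.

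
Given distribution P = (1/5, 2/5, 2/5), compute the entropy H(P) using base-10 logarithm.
0.4581 dits

Shannon entropy is H(X) = -Σ p(x) log p(x).

For P = (1/5, 2/5, 2/5):
H = -1/5 × log_10(1/5) -2/5 × log_10(2/5) -2/5 × log_10(2/5)
H = 0.4581 dits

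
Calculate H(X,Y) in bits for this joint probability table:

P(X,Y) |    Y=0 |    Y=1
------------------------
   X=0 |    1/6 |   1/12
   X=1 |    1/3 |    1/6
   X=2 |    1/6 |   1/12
2.4183 bits

Joint entropy is H(X,Y) = -Σ_{x,y} p(x,y) log p(x,y).

Summing over all non-zero entries:
H(X,Y) = -[1/6·log_2(1/6) + 1/12·log_2(1/12) + 1/3·log_2(1/3) + 1/6·log_2(1/6) + 1/6·log_2(1/6) + 1/12·log_2(1/12)]
H(X,Y) = 2.4183 bits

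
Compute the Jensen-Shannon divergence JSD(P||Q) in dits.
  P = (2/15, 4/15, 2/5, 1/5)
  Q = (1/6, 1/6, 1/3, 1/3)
0.0072 dits

Jensen-Shannon divergence is:
JSD(P||Q) = 0.5 × D_KL(P||M) + 0.5 × D_KL(Q||M)
where M = 0.5 × (P + Q) is the mixture distribution.

M = 0.5 × (2/15, 4/15, 2/5, 1/5) + 0.5 × (1/6, 1/6, 1/3, 1/3) = (3/20, 0.216667, 11/30, 4/15)

D_KL(P||M) = 0.0074 dits
D_KL(Q||M) = 0.0071 dits

JSD(P||Q) = 0.5 × 0.0074 + 0.5 × 0.0071 = 0.0072 dits

Unlike KL divergence, JSD is symmetric and bounded: 0 ≤ JSD ≤ log(2).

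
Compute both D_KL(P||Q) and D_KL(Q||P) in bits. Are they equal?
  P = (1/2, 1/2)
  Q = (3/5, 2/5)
D_KL(P||Q) = 0.0294, D_KL(Q||P) = 0.0290

KL divergence is not symmetric: D_KL(P||Q) ≠ D_KL(Q||P) in general.

D_KL(P||Q) = 0.0294 bits
D_KL(Q||P) = 0.0290 bits

No, they are not equal!

This asymmetry is why KL divergence is not a true distance metric.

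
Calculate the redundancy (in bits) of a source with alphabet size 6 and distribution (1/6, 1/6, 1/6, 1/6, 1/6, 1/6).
0.0000 bits

Redundancy measures how far a source is from maximum entropy:
R = H_max - H(X)

Maximum entropy for 6 symbols: H_max = log_2(6) = 2.5850 bits
Actual entropy: H(X) = 2.5850 bits
Redundancy: R = 2.5850 - 2.5850 = 0.0000 bits

This redundancy represents potential for compression: the source could be compressed by 0.0000 bits per symbol.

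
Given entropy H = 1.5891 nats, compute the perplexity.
4.8993

Perplexity is e^H (or exp(H) for natural log).

H = 1.5891 nats
Perplexity = e^1.5891 = 4.8993

Interpretation: The model's uncertainty is equivalent to choosing uniformly among 4.9 options.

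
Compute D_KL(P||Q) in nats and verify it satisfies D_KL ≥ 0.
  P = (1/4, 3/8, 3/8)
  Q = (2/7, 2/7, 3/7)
0.0185 nats

KL divergence satisfies the Gibbs inequality: D_KL(P||Q) ≥ 0 for all distributions P, Q.

D_KL(P||Q) = Σ p(x) log(p(x)/q(x))
Term by term:
  x=0: 1/4 × log_e[(1/4)/(2/7)] = -0.0334
  x=1: 3/8 × log_e[(3/8)/(2/7)] = 0.1020
  x=2: 3/8 × log_e[(3/8)/(3/7)] = -0.0501
D_KL(P||Q) = 0.0185 nats

D_KL(P||Q) = 0.0185 ≥ 0 ✓

This non-negativity is a fundamental property: relative entropy cannot be negative because it measures how different Q is from P.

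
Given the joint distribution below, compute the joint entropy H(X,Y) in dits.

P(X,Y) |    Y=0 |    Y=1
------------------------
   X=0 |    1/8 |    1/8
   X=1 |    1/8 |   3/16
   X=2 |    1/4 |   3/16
0.7618 dits

Joint entropy is H(X,Y) = -Σ_{x,y} p(x,y) log p(x,y).

Summing over all non-zero entries:
H(X,Y) = -[1/8·log_10(1/8) + 1/8·log_10(1/8) + 1/8·log_10(1/8) + 3/16·log_10(3/16) + 1/4·log_10(1/4) + 3/16·log_10(3/16)]
H(X,Y) = 0.7618 dits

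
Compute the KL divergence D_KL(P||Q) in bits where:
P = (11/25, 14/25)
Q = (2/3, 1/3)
0.1554 bits

KL divergence: D_KL(P||Q) = Σ p(x) log(p(x)/q(x))

Computing term by term:
  x=0: 11/25 × log_2[(11/25)/(2/3)] = 11/25 × -0.5995 = -0.2638
  x=1: 14/25 × log_2[(14/25)/(1/3)] = 14/25 × 0.7485 = 0.4191

D_KL(P||Q) = 0.1554 bits

Note: KL divergence is always non-negative and equals 0 iff P = Q.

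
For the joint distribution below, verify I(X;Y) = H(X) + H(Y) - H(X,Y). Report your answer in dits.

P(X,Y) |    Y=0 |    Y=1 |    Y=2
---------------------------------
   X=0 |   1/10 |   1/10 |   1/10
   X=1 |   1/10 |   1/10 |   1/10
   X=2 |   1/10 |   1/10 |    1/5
I(X;Y) = 0.0060 dits

Mutual information has multiple equivalent forms:
- I(X;Y) = H(X) - H(X|Y)
- I(X;Y) = H(Y) - H(Y|X)
- I(X;Y) = H(X) + H(Y) - H(X,Y)

Computing all quantities:
H(X) = 0.4729, H(Y) = 0.4729, H(X,Y) = 0.9398
H(X|Y) = 0.4669, H(Y|X) = 0.4669

Verification:
H(X) - H(X|Y) = 0.4729 - 0.4669 = 0.0060
H(Y) - H(Y|X) = 0.4729 - 0.4669 = 0.0060
H(X) + H(Y) - H(X,Y) = 0.4729 + 0.4729 - 0.9398 = 0.0060

All forms give I(X;Y) = 0.0060 dits. ✓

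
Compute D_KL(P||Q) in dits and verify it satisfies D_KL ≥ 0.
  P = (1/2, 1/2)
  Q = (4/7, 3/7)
0.0045 dits

KL divergence satisfies the Gibbs inequality: D_KL(P||Q) ≥ 0 for all distributions P, Q.

D_KL(P||Q) = Σ p(x) log(p(x)/q(x))
Term by term:
  x=0: 1/2 × log_10[(1/2)/(4/7)] = -0.0290
  x=1: 1/2 × log_10[(1/2)/(3/7)] = 0.0335
D_KL(P||Q) = 0.0045 dits

D_KL(P||Q) = 0.0045 ≥ 0 ✓

This non-negativity is a fundamental property: relative entropy cannot be negative because it measures how different Q is from P.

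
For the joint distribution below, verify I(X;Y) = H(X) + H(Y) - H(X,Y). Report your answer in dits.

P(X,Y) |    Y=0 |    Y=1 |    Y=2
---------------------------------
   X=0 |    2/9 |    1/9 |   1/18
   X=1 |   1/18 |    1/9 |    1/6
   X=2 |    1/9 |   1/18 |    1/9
I(X;Y) = 0.0380 dits

Mutual information has multiple equivalent forms:
- I(X;Y) = H(X) - H(X|Y)
- I(X;Y) = H(Y) - H(Y|X)
- I(X;Y) = H(X) + H(Y) - H(X,Y)

Computing all quantities:
H(X) = 0.4731, H(Y) = 0.4731, H(X,Y) = 0.9082
H(X|Y) = 0.4351, H(Y|X) = 0.4351

Verification:
H(X) - H(X|Y) = 0.4731 - 0.4351 = 0.0380
H(Y) - H(Y|X) = 0.4731 - 0.4351 = 0.0380
H(X) + H(Y) - H(X,Y) = 0.4731 + 0.4731 - 0.9082 = 0.0380

All forms give I(X;Y) = 0.0380 dits. ✓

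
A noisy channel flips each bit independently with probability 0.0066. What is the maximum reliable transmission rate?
0.9427 bits

For a binary symmetric channel (BSC) with error probability p:
Capacity C = 1 - H(p) bits per symbol

where H(p) = -p log₂(p) - (1-p) log₂(1-p) is the binary entropy function.

H(0.0066) = 0.0573 bits
C = 1 - 0.0573 = 0.9427 bits per symbol

This means we can reliably transmit up to 0.9427 bits of information per channel use.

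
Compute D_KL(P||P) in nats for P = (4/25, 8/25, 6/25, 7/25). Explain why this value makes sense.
0.0000 nats

KL divergence satisfies the Gibbs inequality: D_KL(P||Q) ≥ 0 for all distributions P, Q.

D_KL(P||Q) = Σ p(x) log(p(x)/q(x))
Each term is p(x) × log_e(p(x)/p(x)) = p(x) × log_e(1) = 0, so the sum is 0.
D_KL(P||Q) = 0.0000 nats

When P = Q, the KL divergence is exactly 0, as there is no 'divergence' between identical distributions.

This non-negativity is a fundamental property: relative entropy cannot be negative because it measures how different Q is from P.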